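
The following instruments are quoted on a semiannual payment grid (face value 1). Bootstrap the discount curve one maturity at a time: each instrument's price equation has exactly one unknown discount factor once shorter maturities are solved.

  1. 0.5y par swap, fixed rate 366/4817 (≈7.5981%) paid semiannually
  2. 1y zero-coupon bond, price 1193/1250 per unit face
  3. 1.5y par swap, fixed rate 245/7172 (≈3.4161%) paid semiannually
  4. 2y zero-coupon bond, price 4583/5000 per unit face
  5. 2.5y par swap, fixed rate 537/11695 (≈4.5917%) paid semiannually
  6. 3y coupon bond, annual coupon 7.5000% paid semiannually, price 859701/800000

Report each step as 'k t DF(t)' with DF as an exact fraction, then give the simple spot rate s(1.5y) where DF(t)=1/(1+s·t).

step 1 [0.5y] swap r/2=183/4817: DF=(1 − 183/4817·(0))/(1+183/4817) = 4817/5000 ≈ 0.963400
step 2 [1y] zero: DF = P = 1193/1250 ≈ 0.954400
step 3 [1.5y] swap r/2=245/14344: DF=(1 − 245/14344·(0.963400+0.954400))/(1+245/14344) = 951/1000 ≈ 0.951000
step 4 [2y] zero: DF = P = 4583/5000 ≈ 0.916600
step 5 [2.5y] swap r/2=537/23390: DF=(1 − 537/23390·(0.963400+0.954400+0.951000+0.916600))/(1+537/23390) = 4463/5000 ≈ 0.892600
step 6 [3y] bond c/2=3/80: DF=(859701/800000 − 3/80·(0.963400+0.954400+0.951000+0.916600+0.892600))/(1+3/80) = 8667/10000 ≈ 0.866700

1 1/2 4817/5000
2 1 1193/1250
3 3/2 951/1000
4 2 4583/5000
5 5/2 4463/5000
6 3 8667/10000
s(1.5y) = (1/(951/1000) − 1)/(3/2) = 98/2853 ≈ 3.4350%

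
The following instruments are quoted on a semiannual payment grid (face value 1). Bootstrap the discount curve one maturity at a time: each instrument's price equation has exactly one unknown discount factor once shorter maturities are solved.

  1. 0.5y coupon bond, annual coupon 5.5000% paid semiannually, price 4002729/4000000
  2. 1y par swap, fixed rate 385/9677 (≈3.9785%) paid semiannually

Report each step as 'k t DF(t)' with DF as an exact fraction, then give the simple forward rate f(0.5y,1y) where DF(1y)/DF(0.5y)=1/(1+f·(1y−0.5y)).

1 1/2 9739/10000
2 1 1923/2000
f(0.5y,1y) = ((9739/10000)/(1923/2000) − 1)/(1/2) = 248/9615 ≈ 2.5793%

step 1 [0.5y] bond c/2=11/400: DF=(4002729/4000000 − 11/400·(0))/(1+11/400) = 9739/10000 ≈ 0.973900
step 2 [1y] swap r/2=385/19354: DF=(1 − 385/19354·(0.973900))/(1+385/19354) = 1923/2000 ≈ 0.961500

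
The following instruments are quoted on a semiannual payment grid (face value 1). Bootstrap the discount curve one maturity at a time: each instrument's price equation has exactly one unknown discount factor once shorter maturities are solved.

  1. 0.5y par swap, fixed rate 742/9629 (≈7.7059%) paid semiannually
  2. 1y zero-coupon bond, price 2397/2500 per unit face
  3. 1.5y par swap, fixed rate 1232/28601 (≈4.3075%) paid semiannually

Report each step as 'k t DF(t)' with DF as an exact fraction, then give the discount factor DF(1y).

1 1/2 9629/10000
2 1 2397/2500
3 3/2 1173/1250
DF(1y) = 2397/2500 ≈ 0.958800

step 1 [0.5y] swap r/2=371/9629: DF=(1 − 371/9629·(0))/(1+371/9629) = 9629/10000 ≈ 0.962900
step 2 [1y] zero: DF = P = 2397/2500 ≈ 0.958800
step 3 [1.5y] swap r/2=616/28601: DF=(1 − 616/28601·(0.962900+0.958800))/(1+616/28601) = 1173/1250 ≈ 0.938400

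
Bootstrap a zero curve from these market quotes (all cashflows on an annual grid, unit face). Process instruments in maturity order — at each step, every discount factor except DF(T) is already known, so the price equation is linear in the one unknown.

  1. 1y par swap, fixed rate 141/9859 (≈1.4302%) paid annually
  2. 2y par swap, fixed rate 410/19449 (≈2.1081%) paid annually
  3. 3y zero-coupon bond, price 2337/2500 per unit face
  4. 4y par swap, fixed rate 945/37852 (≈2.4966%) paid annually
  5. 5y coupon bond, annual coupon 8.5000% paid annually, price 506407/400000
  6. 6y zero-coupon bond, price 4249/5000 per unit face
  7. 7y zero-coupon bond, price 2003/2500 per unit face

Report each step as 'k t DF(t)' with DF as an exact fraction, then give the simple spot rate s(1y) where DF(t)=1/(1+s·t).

1 1 9859/10000
2 2 959/1000
3 3 2337/2500
4 4 1811/2000
5 5 8703/10000
6 6 4249/5000
7 7 2003/2500
s(1y) = (1/(9859/10000) − 1)/(1) = 141/9859 ≈ 1.4302%

step 1 [1y] swap r/1=141/9859: DF=(1 − 141/9859·(0))/(1+141/9859) = 9859/10000 ≈ 0.985900
step 2 [2y] swap r/1=410/19449: DF=(1 − 410/19449·(0.985900))/(1+410/19449) = 959/1000 ≈ 0.959000
step 3 [3y] zero: DF = P = 2337/2500 ≈ 0.934800
step 4 [4y] swap r/1=945/37852: DF=(1 − 945/37852·(0.985900+0.959000+0.934800))/(1+945/37852) = 1811/2000 ≈ 0.905500
step 5 [5y] bond c/1=17/200: DF=(506407/400000 − 17/200·(0.985900+0.959000+0.934800+0.905500))/(1+17/200) = 8703/10000 ≈ 0.870300
step 6 [6y] zero: DF = P = 4249/5000 ≈ 0.849800
step 7 [7y] zero: DF = P = 2003/2500 ≈ 0.801200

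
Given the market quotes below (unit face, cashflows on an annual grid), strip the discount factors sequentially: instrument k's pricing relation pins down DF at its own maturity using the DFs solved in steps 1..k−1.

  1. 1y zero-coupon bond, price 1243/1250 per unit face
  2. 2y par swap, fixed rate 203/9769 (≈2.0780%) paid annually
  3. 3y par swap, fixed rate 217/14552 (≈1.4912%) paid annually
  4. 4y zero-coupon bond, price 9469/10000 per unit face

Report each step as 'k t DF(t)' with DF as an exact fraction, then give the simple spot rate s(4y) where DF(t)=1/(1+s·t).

step 1 [1y] zero: DF = P = 1243/1250 ≈ 0.994400
step 2 [2y] swap r/1=203/9769: DF=(1 − 203/9769·(0.994400))/(1+203/9769) = 4797/5000 ≈ 0.959400
step 3 [3y] swap r/1=217/14552: DF=(1 − 217/14552·(0.994400+0.959400))/(1+217/14552) = 4783/5000 ≈ 0.956600
step 4 [4y] zero: DF = P = 9469/10000 ≈ 0.946900

1 1 1243/1250
2 2 4797/5000
3 3 4783/5000
4 4 9469/10000
s(4y) = (1/(9469/10000) − 1)/(4) = 531/37876 ≈ 1.4019%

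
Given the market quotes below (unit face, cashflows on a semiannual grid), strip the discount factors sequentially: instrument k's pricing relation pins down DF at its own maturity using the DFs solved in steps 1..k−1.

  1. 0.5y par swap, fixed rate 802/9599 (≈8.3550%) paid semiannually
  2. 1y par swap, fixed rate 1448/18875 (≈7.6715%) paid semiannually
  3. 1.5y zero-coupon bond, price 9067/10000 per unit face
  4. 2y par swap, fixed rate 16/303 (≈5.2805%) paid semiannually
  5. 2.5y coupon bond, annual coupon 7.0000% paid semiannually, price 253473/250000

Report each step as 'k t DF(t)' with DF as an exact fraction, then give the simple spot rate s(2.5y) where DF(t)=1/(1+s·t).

step 1 [0.5y] swap r/2=401/9599: DF=(1 − 401/9599·(0))/(1+401/9599) = 9599/10000 ≈ 0.959900
step 2 [1y] swap r/2=724/18875: DF=(1 − 724/18875·(0.959900))/(1+724/18875) = 2319/2500 ≈ 0.927600
step 3 [1.5y] zero: DF = P = 9067/10000 ≈ 0.906700
step 4 [2y] swap r/2=8/303: DF=(1 − 8/303·(0.959900+0.927600+0.906700))/(1+8/303) = 564/625 ≈ 0.902400
step 5 [2.5y] bond c/2=7/200: DF=(253473/250000 − 7/200·(0.959900+0.927600+0.906700+0.902400))/(1+7/200) = 4273/5000 ≈ 0.854600

1 1/2 9599/10000
2 1 2319/2500
3 3/2 9067/10000
4 2 564/625
5 5/2 4273/5000
s(2.5y) = (1/(4273/5000) − 1)/(5/2) = 1454/21365 ≈ 6.8055%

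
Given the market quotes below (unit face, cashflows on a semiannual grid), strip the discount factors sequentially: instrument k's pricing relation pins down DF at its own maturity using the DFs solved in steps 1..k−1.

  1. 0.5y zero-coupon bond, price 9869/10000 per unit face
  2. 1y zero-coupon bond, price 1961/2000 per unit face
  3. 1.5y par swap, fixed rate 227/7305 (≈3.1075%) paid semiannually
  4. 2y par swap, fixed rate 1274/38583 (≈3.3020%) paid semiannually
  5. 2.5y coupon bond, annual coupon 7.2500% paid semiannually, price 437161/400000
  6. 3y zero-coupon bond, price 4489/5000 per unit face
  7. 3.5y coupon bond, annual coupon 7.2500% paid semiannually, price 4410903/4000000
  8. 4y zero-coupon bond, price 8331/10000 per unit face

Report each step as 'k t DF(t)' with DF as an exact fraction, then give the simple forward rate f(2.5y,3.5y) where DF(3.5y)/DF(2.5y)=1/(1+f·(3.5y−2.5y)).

1 1/2 9869/10000
2 1 1961/2000
3 3/2 4773/5000
4 2 9363/10000
5 5/2 9197/10000
6 3 4489/5000
7 7/2 541/625
8 4 8331/10000
f(2.5y,3.5y) = ((9197/10000)/(541/625) − 1)/(1) = 1/16 ≈ 6.2500%

step 1 [0.5y] zero: DF = P = 9869/10000 ≈ 0.986900
step 2 [1y] zero: DF = P = 1961/2000 ≈ 0.980500
step 3 [1.5y] swap r/2=227/14610: DF=(1 − 227/14610·(0.986900+0.980500))/(1+227/14610) = 4773/5000 ≈ 0.954600
step 4 [2y] swap r/2=637/38583: DF=(1 − 637/38583·(0.986900+0.980500+0.954600))/(1+637/38583) = 9363/10000 ≈ 0.936300
step 5 [2.5y] bond c/2=29/800: DF=(437161/400000 − 29/800·(0.986900+0.980500+0.954600+0.936300))/(1+29/800) = 9197/10000 ≈ 0.919700
step 6 [3y] zero: DF = P = 4489/5000 ≈ 0.897800
step 7 [3.5y] bond c/2=29/800: DF=(4410903/4000000 − 29/800·(0.986900+0.980500+0.954600+0.936300+0.919700+0.897800))/(1+29/800) = 541/625 ≈ 0.865600
step 8 [4y] zero: DF = P = 8331/10000 ≈ 0.833100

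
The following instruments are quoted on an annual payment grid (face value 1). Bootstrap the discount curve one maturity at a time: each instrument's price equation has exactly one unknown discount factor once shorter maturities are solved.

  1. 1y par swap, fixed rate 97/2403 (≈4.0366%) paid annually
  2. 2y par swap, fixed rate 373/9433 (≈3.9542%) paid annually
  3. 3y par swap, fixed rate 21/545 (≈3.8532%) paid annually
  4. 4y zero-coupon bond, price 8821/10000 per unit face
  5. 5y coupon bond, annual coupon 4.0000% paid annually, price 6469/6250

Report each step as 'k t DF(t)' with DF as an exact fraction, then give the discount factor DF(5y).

step 1 [1y] swap r/1=97/2403: DF=(1 − 97/2403·(0))/(1+97/2403) = 2403/2500 ≈ 0.961200
step 2 [2y] swap r/1=373/9433: DF=(1 − 373/9433·(0.961200))/(1+373/9433) = 4627/5000 ≈ 0.925400
step 3 [3y] swap r/1=21/545: DF=(1 − 21/545·(0.961200+0.925400))/(1+21/545) = 8929/10000 ≈ 0.892900
step 4 [4y] zero: DF = P = 8821/10000 ≈ 0.882100
step 5 [5y] bond c/1=1/25: DF=(6469/6250 − 1/25·(0.961200+0.925400+0.892900+0.882100))/(1+1/25) = 534/625 ≈ 0.854400

1 1 2403/2500
2 2 4627/5000
3 3 8929/10000
4 4 8821/10000
5 5 534/625
DF(5y) = 534/625 ≈ 0.854400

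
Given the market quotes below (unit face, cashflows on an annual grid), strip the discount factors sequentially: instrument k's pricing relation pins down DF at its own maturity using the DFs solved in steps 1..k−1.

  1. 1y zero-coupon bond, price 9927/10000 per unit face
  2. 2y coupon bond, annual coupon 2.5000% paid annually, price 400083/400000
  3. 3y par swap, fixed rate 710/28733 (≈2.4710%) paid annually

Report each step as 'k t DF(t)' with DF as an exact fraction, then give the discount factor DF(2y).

1 1 9927/10000
2 2 2379/2500
3 3 929/1000
DF(2y) = 2379/2500 ≈ 0.951600

step 1 [1y] zero: DF = P = 9927/10000 ≈ 0.992700
step 2 [2y] bond c/1=1/40: DF=(400083/400000 − 1/40·(0.992700))/(1+1/40) = 2379/2500 ≈ 0.951600
step 3 [3y] swap r/1=710/28733: DF=(1 − 710/28733·(0.992700+0.951600))/(1+710/28733) = 929/1000 ≈ 0.929000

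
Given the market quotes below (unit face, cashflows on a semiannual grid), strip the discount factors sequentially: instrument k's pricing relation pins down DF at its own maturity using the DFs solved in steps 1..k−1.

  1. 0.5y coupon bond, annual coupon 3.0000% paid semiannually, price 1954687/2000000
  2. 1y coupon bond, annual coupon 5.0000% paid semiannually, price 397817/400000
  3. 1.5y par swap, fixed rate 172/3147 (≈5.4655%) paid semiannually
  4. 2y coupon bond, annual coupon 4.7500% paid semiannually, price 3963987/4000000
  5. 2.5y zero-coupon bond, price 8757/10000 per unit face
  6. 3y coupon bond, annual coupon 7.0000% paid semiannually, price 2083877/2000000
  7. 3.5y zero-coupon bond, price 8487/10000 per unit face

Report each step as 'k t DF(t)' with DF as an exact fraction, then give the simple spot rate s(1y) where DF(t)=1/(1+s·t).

1 1/2 9629/10000
2 1 2367/2500
3 3/2 4613/5000
4 2 9023/10000
5 5/2 8757/10000
6 3 2127/2500
7 7/2 8487/10000
s(1y) = (1/(2367/2500) − 1)/(1) = 133/2367 ≈ 5.6189%

step 1 [0.5y] bond c/2=3/200: DF=(1954687/2000000 − 3/200·(0))/(1+3/200) = 9629/10000 ≈ 0.962900
step 2 [1y] bond c/2=1/40: DF=(397817/400000 − 1/40·(0.962900))/(1+1/40) = 2367/2500 ≈ 0.946800
step 3 [1.5y] swap r/2=86/3147: DF=(1 − 86/3147·(0.962900+0.946800))/(1+86/3147) = 4613/5000 ≈ 0.922600
step 4 [2y] bond c/2=19/800: DF=(3963987/4000000 − 19/800·(0.962900+0.946800+0.922600))/(1+19/800) = 9023/10000 ≈ 0.902300
step 5 [2.5y] zero: DF = P = 8757/10000 ≈ 0.875700
step 6 [3y] bond c/2=7/200: DF=(2083877/2000000 − 7/200·(0.962900+0.946800+0.922600+0.902300+0.875700))/(1+7/200) = 2127/2500 ≈ 0.850800
step 7 [3.5y] zero: DF = P = 8487/10000 ≈ 0.848700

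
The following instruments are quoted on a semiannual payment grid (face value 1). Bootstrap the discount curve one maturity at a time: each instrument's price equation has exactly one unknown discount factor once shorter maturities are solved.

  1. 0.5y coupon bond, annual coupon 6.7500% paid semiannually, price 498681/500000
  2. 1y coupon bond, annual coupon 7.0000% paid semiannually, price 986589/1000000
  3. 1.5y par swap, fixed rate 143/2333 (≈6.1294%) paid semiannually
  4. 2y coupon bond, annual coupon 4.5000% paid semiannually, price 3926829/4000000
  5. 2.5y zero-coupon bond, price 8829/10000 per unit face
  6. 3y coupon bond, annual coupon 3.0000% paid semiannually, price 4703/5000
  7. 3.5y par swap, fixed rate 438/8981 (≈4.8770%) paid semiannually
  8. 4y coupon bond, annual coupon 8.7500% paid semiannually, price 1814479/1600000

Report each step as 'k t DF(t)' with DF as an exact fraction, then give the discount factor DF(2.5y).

step 1 [0.5y] bond c/2=27/800: DF=(498681/500000 − 27/800·(0))/(1+27/800) = 603/625 ≈ 0.964800
step 2 [1y] bond c/2=7/200: DF=(986589/1000000 − 7/200·(0.964800))/(1+7/200) = 4603/5000 ≈ 0.920600
step 3 [1.5y] swap r/2=143/4666: DF=(1 − 143/4666·(0.964800+0.920600))/(1+143/4666) = 4571/5000 ≈ 0.914200
step 4 [2y] bond c/2=9/400: DF=(3926829/4000000 − 9/400·(0.964800+0.920600+0.914200))/(1+9/400) = 1797/2000 ≈ 0.898500
step 5 [2.5y] zero: DF = P = 8829/10000 ≈ 0.882900
step 6 [3y] bond c/2=3/200: DF=(4703/5000 − 3/200·(0.964800+0.920600+0.914200+0.898500+0.882900))/(1+3/200) = 859/1000 ≈ 0.859000
step 7 [3.5y] swap r/2=219/8981: DF=(1 − 219/8981·(0.964800+0.920600+0.914200+0.898500+0.882900+0.859000))/(1+219/8981) = 8467/10000 ≈ 0.846700
step 8 [4y] bond c/2=7/160: DF=(1814479/1600000 − 7/160·(0.964800+0.920600+0.914200+0.898500+0.882900+0.859000+0.846700))/(1+7/160) = 823/1000 ≈ 0.823000

1 1/2 603/625
2 1 4603/5000
3 3/2 4571/5000
4 2 1797/2000
5 5/2 8829/10000
6 3 859/1000
7 7/2 8467/10000
8 4 823/1000
DF(2.5y) = 8829/10000 ≈ 0.882900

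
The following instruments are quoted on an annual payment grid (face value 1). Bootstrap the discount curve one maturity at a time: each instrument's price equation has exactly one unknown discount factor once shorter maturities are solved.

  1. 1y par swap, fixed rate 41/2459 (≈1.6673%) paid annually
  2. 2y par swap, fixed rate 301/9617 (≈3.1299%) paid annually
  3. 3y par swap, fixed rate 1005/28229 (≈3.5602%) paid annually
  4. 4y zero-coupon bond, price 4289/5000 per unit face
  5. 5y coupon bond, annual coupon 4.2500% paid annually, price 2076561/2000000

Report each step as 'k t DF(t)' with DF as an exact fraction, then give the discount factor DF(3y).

step 1 [1y] swap r/1=41/2459: DF=(1 − 41/2459·(0))/(1+41/2459) = 2459/2500 ≈ 0.983600
step 2 [2y] swap r/1=301/9617: DF=(1 − 301/9617·(0.983600))/(1+301/9617) = 4699/5000 ≈ 0.939800
step 3 [3y] swap r/1=1005/28229: DF=(1 − 1005/28229·(0.983600+0.939800))/(1+1005/28229) = 1799/2000 ≈ 0.899500
step 4 [4y] zero: DF = P = 4289/5000 ≈ 0.857800
step 5 [5y] bond c/1=17/400: DF=(2076561/2000000 − 17/400·(0.983600+0.939800+0.899500+0.857800))/(1+17/400) = 8459/10000 ≈ 0.845900

1 1 2459/2500
2 2 4699/5000
3 3 1799/2000
4 4 4289/5000
5 5 8459/10000
DF(3y) = 1799/2000 ≈ 0.899500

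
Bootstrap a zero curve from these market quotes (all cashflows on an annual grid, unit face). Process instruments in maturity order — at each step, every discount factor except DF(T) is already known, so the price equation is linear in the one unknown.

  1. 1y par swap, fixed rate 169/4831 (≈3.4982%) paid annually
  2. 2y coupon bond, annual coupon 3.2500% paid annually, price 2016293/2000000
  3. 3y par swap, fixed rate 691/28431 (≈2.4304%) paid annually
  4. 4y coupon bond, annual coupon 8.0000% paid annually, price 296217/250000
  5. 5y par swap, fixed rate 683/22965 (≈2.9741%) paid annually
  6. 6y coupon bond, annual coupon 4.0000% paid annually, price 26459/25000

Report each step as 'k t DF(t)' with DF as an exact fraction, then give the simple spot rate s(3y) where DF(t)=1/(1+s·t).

step 1 [1y] swap r/1=169/4831: DF=(1 − 169/4831·(0))/(1+169/4831) = 4831/5000 ≈ 0.966200
step 2 [2y] bond c/1=13/400: DF=(2016293/2000000 − 13/400·(0.966200))/(1+13/400) = 473/500 ≈ 0.946000
step 3 [3y] swap r/1=691/28431: DF=(1 − 691/28431·(0.966200+0.946000))/(1+691/28431) = 9309/10000 ≈ 0.930900
step 4 [4y] bond c/1=2/25: DF=(296217/250000 − 2/25·(0.966200+0.946000+0.930900))/(1+2/25) = 1773/2000 ≈ 0.886500
step 5 [5y] swap r/1=683/22965: DF=(1 − 683/22965·(0.966200+0.946000+0.930900+0.886500))/(1+683/22965) = 4317/5000 ≈ 0.863400
step 6 [6y] bond c/1=1/25: DF=(26459/25000 − 1/25·(0.966200+0.946000+0.930900+0.886500+0.863400))/(1+1/25) = 841/1000 ≈ 0.841000

1 1 4831/5000
2 2 473/500
3 3 9309/10000
4 4 1773/2000
5 5 4317/5000
6 6 841/1000
s(3y) = (1/(9309/10000) − 1)/(3) = 691/27927 ≈ 2.4743%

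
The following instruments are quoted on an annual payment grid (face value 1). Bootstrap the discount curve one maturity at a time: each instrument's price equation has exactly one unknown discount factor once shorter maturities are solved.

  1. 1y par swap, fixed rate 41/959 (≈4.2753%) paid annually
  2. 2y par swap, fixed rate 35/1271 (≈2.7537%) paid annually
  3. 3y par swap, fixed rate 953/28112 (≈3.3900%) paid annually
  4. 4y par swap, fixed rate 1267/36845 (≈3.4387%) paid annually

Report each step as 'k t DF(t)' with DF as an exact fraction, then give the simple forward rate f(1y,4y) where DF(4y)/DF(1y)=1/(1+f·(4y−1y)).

step 1 [1y] swap r/1=41/959: DF=(1 − 41/959·(0))/(1+41/959) = 959/1000 ≈ 0.959000
step 2 [2y] swap r/1=35/1271: DF=(1 − 35/1271·(0.959000))/(1+35/1271) = 379/400 ≈ 0.947500
step 3 [3y] swap r/1=953/28112: DF=(1 − 953/28112·(0.959000+0.947500))/(1+953/28112) = 9047/10000 ≈ 0.904700
step 4 [4y] swap r/1=1267/36845: DF=(1 − 1267/36845·(0.959000+0.947500+0.904700))/(1+1267/36845) = 8733/10000 ≈ 0.873300

1 1 959/1000
2 2 379/400
3 3 9047/10000
4 4 8733/10000
f(1y,4y) = ((959/1000)/(8733/10000) − 1)/(3) = 857/26199 ≈ 3.2711%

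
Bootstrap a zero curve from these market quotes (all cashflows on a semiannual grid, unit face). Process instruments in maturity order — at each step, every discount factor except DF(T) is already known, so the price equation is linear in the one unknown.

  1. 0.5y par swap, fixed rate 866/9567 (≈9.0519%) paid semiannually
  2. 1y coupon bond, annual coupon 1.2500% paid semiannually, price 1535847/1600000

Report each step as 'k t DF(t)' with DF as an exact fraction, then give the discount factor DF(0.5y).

step 1 [0.5y] swap r/2=433/9567: DF=(1 − 433/9567·(0))/(1+433/9567) = 9567/10000 ≈ 0.956700
step 2 [1y] bond c/2=1/160: DF=(1535847/1600000 − 1/160·(0.956700))/(1+1/160) = 237/250 ≈ 0.948000

1 1/2 9567/10000
2 1 237/250
DF(0.5y) = 9567/10000 ≈ 0.956700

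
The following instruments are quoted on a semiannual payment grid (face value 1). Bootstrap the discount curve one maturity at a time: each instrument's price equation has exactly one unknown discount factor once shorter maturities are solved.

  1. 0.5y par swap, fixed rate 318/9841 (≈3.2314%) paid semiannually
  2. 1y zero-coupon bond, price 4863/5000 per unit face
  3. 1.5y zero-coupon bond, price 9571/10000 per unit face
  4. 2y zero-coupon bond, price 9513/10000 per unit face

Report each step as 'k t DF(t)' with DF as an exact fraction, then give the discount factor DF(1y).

1 1/2 9841/10000
2 1 4863/5000
3 3/2 9571/10000
4 2 9513/10000
DF(1y) = 4863/5000 ≈ 0.972600

step 1 [0.5y] swap r/2=159/9841: DF=(1 − 159/9841·(0))/(1+159/9841) = 9841/10000 ≈ 0.984100
step 2 [1y] zero: DF = P = 4863/5000 ≈ 0.972600
step 3 [1.5y] zero: DF = P = 9571/10000 ≈ 0.957100
step 4 [2y] zero: DF = P = 9513/10000 ≈ 0.951300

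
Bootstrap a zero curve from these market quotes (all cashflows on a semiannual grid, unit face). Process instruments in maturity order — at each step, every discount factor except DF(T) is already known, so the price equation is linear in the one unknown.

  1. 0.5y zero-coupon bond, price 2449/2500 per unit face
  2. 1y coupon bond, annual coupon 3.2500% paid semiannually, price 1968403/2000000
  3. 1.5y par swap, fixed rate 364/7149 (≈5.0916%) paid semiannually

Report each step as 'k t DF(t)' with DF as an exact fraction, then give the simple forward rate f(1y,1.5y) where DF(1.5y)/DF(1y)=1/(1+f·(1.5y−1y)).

1 1/2 2449/2500
2 1 1191/1250
3 3/2 1159/1250
f(1y,1.5y) = ((1191/1250)/(1159/1250) − 1)/(1/2) = 64/1159 ≈ 5.5220%

step 1 [0.5y] zero: DF = P = 2449/2500 ≈ 0.979600
step 2 [1y] bond c/2=13/800: DF=(1968403/2000000 − 13/800·(0.979600))/(1+13/800) = 1191/1250 ≈ 0.952800
step 3 [1.5y] swap r/2=182/7149: DF=(1 − 182/7149·(0.979600+0.952800))/(1+182/7149) = 1159/1250 ≈ 0.927200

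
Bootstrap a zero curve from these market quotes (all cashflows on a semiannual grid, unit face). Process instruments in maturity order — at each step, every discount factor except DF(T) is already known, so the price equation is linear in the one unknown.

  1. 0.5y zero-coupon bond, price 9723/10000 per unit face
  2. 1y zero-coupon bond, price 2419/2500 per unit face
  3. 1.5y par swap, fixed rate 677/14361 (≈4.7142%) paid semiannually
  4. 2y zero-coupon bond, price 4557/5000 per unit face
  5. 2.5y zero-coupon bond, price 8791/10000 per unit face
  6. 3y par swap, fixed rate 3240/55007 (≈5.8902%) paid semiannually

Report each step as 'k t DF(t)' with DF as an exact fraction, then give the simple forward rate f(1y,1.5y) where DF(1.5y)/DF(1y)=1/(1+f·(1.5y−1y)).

1 1/2 9723/10000
2 1 2419/2500
3 3/2 9323/10000
4 2 4557/5000
5 5/2 8791/10000
6 3 419/500
f(1y,1.5y) = ((2419/2500)/(9323/10000) − 1)/(1/2) = 706/9323 ≈ 7.5727%

step 1 [0.5y] zero: DF = P = 9723/10000 ≈ 0.972300
step 2 [1y] zero: DF = P = 2419/2500 ≈ 0.967600
step 3 [1.5y] swap r/2=677/28722: DF=(1 − 677/28722·(0.972300+0.967600))/(1+677/28722) = 9323/10000 ≈ 0.932300
step 4 [2y] zero: DF = P = 4557/5000 ≈ 0.911400
step 5 [2.5y] zero: DF = P = 8791/10000 ≈ 0.879100
step 6 [3y] swap r/2=1620/55007: DF=(1 − 1620/55007·(0.972300+0.967600+0.932300+0.911400+0.879100))/(1+1620/55007) = 419/500 ≈ 0.838000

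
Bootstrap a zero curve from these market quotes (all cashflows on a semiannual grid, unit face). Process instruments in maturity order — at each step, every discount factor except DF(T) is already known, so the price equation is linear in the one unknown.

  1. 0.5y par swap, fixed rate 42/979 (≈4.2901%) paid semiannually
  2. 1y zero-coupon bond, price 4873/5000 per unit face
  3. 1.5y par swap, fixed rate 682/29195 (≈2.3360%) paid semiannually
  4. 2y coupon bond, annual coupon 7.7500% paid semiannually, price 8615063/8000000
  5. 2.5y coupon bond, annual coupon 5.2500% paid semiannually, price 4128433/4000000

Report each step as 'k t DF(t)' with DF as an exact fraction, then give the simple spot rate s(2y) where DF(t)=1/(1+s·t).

1 1/2 979/1000
2 1 4873/5000
3 3/2 9659/10000
4 2 4639/5000
5 5/2 9073/10000
s(2y) = (1/(4639/5000) − 1)/(2) = 361/9278 ≈ 3.8909%

step 1 [0.5y] swap r/2=21/979: DF=(1 − 21/979·(0))/(1+21/979) = 979/1000 ≈ 0.979000
step 2 [1y] zero: DF = P = 4873/5000 ≈ 0.974600
step 3 [1.5y] swap r/2=341/29195: DF=(1 − 341/29195·(0.979000+0.974600))/(1+341/29195) = 9659/10000 ≈ 0.965900
step 4 [2y] bond c/2=31/800: DF=(8615063/8000000 − 31/800·(0.979000+0.974600+0.965900))/(1+31/800) = 4639/5000 ≈ 0.927800
step 5 [2.5y] bond c/2=21/800: DF=(4128433/4000000 − 21/800·(0.979000+0.974600+0.965900+0.927800))/(1+21/800) = 9073/10000 ≈ 0.907300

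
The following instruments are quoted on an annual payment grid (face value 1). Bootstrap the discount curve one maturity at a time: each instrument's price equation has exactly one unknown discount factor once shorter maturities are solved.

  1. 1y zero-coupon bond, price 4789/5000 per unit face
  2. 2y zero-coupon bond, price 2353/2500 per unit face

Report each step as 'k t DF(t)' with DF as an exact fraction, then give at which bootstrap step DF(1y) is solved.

1 1 4789/5000
2 2 2353/2500
DF(1y) is solved at step 1

step 1 [1y] zero: DF = P = 4789/5000 ≈ 0.957800
step 2 [2y] zero: DF = P = 2353/2500 ≈ 0.941200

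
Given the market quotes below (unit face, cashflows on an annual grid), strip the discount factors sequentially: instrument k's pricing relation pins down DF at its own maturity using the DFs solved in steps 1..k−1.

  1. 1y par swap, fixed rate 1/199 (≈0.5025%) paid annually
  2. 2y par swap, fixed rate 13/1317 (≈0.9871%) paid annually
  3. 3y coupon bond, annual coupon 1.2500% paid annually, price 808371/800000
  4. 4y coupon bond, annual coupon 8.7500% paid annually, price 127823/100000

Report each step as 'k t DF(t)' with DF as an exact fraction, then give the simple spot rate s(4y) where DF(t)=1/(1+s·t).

1 1 199/200
2 2 1961/2000
3 3 1217/1250
4 4 9381/10000
s(4y) = (1/(9381/10000) − 1)/(4) = 619/37524 ≈ 1.6496%

step 1 [1y] swap r/1=1/199: DF=(1 − 1/199·(0))/(1+1/199) = 199/200 ≈ 0.995000
step 2 [2y] swap r/1=13/1317: DF=(1 − 13/1317·(0.995000))/(1+13/1317) = 1961/2000 ≈ 0.980500
step 3 [3y] bond c/1=1/80: DF=(808371/800000 − 1/80·(0.995000+0.980500))/(1+1/80) = 1217/1250 ≈ 0.973600
step 4 [4y] bond c/1=7/80: DF=(127823/100000 − 7/80·(0.995000+0.980500+0.973600))/(1+7/80) = 9381/10000 ≈ 0.938100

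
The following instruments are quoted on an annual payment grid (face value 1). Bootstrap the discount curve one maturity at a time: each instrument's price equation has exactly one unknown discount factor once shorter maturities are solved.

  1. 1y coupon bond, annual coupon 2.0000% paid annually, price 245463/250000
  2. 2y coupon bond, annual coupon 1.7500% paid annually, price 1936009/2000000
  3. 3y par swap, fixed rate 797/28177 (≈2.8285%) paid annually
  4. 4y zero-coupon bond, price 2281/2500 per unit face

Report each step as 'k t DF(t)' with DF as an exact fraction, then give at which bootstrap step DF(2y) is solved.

step 1 [1y] bond c/1=1/50: DF=(245463/250000 − 1/50·(0))/(1+1/50) = 4813/5000 ≈ 0.962600
step 2 [2y] bond c/1=7/400: DF=(1936009/2000000 − 7/400·(0.962600))/(1+7/400) = 2337/2500 ≈ 0.934800
step 3 [3y] swap r/1=797/28177: DF=(1 − 797/28177·(0.962600+0.934800))/(1+797/28177) = 9203/10000 ≈ 0.920300
step 4 [4y] zero: DF = P = 2281/2500 ≈ 0.912400

1 1 4813/5000
2 2 2337/2500
3 3 9203/10000
4 4 2281/2500
DF(2y) is solved at step 2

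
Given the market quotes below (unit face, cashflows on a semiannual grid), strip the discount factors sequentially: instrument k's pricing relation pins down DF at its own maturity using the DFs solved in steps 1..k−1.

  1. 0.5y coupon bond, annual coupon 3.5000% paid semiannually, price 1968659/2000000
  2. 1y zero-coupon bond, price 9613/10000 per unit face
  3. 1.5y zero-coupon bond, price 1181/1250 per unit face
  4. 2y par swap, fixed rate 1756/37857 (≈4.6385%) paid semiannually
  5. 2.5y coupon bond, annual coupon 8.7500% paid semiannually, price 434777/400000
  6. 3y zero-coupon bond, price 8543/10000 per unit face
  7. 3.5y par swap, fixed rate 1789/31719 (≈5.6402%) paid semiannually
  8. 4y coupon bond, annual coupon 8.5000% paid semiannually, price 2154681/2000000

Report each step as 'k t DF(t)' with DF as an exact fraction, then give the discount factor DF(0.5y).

1 1/2 4837/5000
2 1 9613/10000
3 3/2 1181/1250
4 2 4561/5000
5 5/2 8827/10000
6 3 8543/10000
7 7/2 8211/10000
8 4 1937/2500
DF(0.5y) = 4837/5000 ≈ 0.967400

step 1 [0.5y] bond c/2=7/400: DF=(1968659/2000000 − 7/400·(0))/(1+7/400) = 4837/5000 ≈ 0.967400
step 2 [1y] zero: DF = P = 9613/10000 ≈ 0.961300
step 3 [1.5y] zero: DF = P = 1181/1250 ≈ 0.944800
step 4 [2y] swap r/2=878/37857: DF=(1 − 878/37857·(0.967400+0.961300+0.944800))/(1+878/37857) = 4561/5000 ≈ 0.912200
step 5 [2.5y] bond c/2=7/160: DF=(434777/400000 − 7/160·(0.967400+0.961300+0.944800+0.912200))/(1+7/160) = 8827/10000 ≈ 0.882700
step 6 [3y] zero: DF = P = 8543/10000 ≈ 0.854300
step 7 [3.5y] swap r/2=1789/63438: DF=(1 − 1789/63438·(0.967400+0.961300+0.944800+0.912200+0.882700+0.854300))/(1+1789/63438) = 8211/10000 ≈ 0.821100
step 8 [4y] bond c/2=17/400: DF=(2154681/2000000 − 17/400·(0.967400+0.961300+0.944800+0.912200+0.882700+0.854300+0.821100))/(1+17/400) = 1937/2500 ≈ 0.774800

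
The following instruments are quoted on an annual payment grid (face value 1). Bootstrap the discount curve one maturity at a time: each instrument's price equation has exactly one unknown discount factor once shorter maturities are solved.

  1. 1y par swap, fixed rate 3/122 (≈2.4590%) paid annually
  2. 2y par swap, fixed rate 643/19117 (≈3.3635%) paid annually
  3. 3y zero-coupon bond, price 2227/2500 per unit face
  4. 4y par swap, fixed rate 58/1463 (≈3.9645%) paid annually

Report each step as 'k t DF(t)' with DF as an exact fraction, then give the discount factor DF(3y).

1 1 122/125
2 2 9357/10000
3 3 2227/2500
4 4 171/200
DF(3y) = 2227/2500 ≈ 0.890800

step 1 [1y] swap r/1=3/122: DF=(1 − 3/122·(0))/(1+3/122) = 122/125 ≈ 0.976000
step 2 [2y] swap r/1=643/19117: DF=(1 − 643/19117·(0.976000))/(1+643/19117) = 9357/10000 ≈ 0.935700
step 3 [3y] zero: DF = P = 2227/2500 ≈ 0.890800
step 4 [4y] swap r/1=58/1463: DF=(1 − 58/1463·(0.976000+0.935700+0.890800))/(1+58/1463) = 171/200 ≈ 0.855000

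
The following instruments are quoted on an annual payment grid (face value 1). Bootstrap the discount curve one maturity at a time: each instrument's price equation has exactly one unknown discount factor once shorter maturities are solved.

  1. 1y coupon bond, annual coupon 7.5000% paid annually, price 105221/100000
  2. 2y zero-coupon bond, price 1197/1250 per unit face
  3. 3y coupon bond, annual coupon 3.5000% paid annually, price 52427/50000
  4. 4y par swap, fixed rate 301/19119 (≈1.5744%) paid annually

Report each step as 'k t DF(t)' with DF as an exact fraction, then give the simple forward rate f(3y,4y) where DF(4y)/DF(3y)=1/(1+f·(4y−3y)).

1 1 2447/2500
2 2 1197/1250
3 3 2369/2500
4 4 4699/5000
f(3y,4y) = ((2369/2500)/(4699/5000) − 1)/(1) = 39/4699 ≈ 0.8300%

step 1 [1y] bond c/1=3/40: DF=(105221/100000 − 3/40·(0))/(1+3/40) = 2447/2500 ≈ 0.978800
step 2 [2y] zero: DF = P = 1197/1250 ≈ 0.957600
step 3 [3y] bond c/1=7/200: DF=(52427/50000 − 7/200·(0.978800+0.957600))/(1+7/200) = 2369/2500 ≈ 0.947600
step 4 [4y] swap r/1=301/19119: DF=(1 − 301/19119·(0.978800+0.957600+0.947600))/(1+301/19119) = 4699/5000 ≈ 0.939800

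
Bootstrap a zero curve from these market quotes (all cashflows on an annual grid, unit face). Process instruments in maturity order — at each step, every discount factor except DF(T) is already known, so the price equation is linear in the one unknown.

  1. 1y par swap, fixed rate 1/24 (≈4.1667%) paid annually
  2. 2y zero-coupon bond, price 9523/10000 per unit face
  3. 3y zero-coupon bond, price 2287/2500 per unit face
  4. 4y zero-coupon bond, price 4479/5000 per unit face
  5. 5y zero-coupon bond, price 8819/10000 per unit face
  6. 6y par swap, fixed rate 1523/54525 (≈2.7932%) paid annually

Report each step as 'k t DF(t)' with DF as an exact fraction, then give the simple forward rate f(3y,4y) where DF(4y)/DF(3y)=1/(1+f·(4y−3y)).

1 1 24/25
2 2 9523/10000
3 3 2287/2500
4 4 4479/5000
5 5 8819/10000
6 6 8477/10000
f(3y,4y) = ((2287/2500)/(4479/5000) − 1)/(1) = 95/4479 ≈ 2.1210%

step 1 [1y] swap r/1=1/24: DF=(1 − 1/24·(0))/(1+1/24) = 24/25 ≈ 0.960000
step 2 [2y] zero: DF = P = 9523/10000 ≈ 0.952300
step 3 [3y] zero: DF = P = 2287/2500 ≈ 0.914800
step 4 [4y] zero: DF = P = 4479/5000 ≈ 0.895800
step 5 [5y] zero: DF = P = 8819/10000 ≈ 0.881900
step 6 [6y] swap r/1=1523/54525: DF=(1 − 1523/54525·(0.960000+0.952300+0.914800+0.895800+0.881900))/(1+1523/54525) = 8477/10000 ≈ 0.847700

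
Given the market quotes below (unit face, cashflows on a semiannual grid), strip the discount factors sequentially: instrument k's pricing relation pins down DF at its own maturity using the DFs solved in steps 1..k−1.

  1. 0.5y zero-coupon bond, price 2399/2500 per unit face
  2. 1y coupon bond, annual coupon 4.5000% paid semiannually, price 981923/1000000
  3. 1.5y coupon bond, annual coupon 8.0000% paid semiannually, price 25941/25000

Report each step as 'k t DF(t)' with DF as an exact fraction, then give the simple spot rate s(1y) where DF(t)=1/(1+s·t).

1 1/2 2399/2500
2 1 587/625
3 3/2 9247/10000
s(1y) = (1/(587/625) − 1)/(1) = 38/587 ≈ 6.4736%

step 1 [0.5y] zero: DF = P = 2399/2500 ≈ 0.959600
step 2 [1y] bond c/2=9/400: DF=(981923/1000000 − 9/400·(0.959600))/(1+9/400) = 587/625 ≈ 0.939200
step 3 [1.5y] bond c/2=1/25: DF=(25941/25000 − 1/25·(0.959600+0.939200))/(1+1/25) = 9247/10000 ≈ 0.924700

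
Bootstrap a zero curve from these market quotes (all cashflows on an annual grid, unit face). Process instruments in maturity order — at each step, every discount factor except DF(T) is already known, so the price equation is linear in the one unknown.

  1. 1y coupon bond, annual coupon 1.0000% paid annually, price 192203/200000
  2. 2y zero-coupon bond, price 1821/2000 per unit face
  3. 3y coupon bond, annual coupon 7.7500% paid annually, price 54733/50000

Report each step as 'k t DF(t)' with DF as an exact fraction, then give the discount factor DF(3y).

step 1 [1y] bond c/1=1/100: DF=(192203/200000 − 1/100·(0))/(1+1/100) = 1903/2000 ≈ 0.951500
step 2 [2y] zero: DF = P = 1821/2000 ≈ 0.910500
step 3 [3y] bond c/1=31/400: DF=(54733/50000 − 31/400·(0.951500+0.910500))/(1+31/400) = 441/500 ≈ 0.882000

1 1 1903/2000
2 2 1821/2000
3 3 441/500
DF(3y) = 441/500 ≈ 0.882000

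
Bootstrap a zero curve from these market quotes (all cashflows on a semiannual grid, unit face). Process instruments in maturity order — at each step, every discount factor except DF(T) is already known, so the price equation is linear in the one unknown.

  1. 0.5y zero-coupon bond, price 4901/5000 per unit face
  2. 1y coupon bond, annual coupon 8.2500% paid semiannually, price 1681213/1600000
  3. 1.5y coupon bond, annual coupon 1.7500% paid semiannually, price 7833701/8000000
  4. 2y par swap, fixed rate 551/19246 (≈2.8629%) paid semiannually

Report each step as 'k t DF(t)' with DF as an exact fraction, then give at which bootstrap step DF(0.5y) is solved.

1 1/2 4901/5000
2 1 9703/10000
3 3/2 4769/5000
4 2 9449/10000
DF(0.5y) is solved at step 1

step 1 [0.5y] zero: DF = P = 4901/5000 ≈ 0.980200
step 2 [1y] bond c/2=33/800: DF=(1681213/1600000 − 33/800·(0.980200))/(1+33/800) = 9703/10000 ≈ 0.970300
step 3 [1.5y] bond c/2=7/800: DF=(7833701/8000000 − 7/800·(0.980200+0.970300))/(1+7/800) = 4769/5000 ≈ 0.953800
step 4 [2y] swap r/2=551/38492: DF=(1 − 551/38492·(0.980200+0.970300+0.953800))/(1+551/38492) = 9449/10000 ≈ 0.944900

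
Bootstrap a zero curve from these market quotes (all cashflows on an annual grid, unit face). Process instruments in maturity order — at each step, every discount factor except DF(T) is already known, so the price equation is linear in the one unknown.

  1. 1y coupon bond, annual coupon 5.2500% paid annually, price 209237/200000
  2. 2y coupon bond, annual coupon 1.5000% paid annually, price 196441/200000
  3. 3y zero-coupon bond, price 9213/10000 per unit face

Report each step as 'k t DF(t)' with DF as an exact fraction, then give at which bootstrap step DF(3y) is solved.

step 1 [1y] bond c/1=21/400: DF=(209237/200000 − 21/400·(0))/(1+21/400) = 497/500 ≈ 0.994000
step 2 [2y] bond c/1=3/200: DF=(196441/200000 − 3/200·(0.994000))/(1+3/200) = 953/1000 ≈ 0.953000
step 3 [3y] zero: DF = P = 9213/10000 ≈ 0.921300

1 1 497/500
2 2 953/1000
3 3 9213/10000
DF(3y) is solved at step 3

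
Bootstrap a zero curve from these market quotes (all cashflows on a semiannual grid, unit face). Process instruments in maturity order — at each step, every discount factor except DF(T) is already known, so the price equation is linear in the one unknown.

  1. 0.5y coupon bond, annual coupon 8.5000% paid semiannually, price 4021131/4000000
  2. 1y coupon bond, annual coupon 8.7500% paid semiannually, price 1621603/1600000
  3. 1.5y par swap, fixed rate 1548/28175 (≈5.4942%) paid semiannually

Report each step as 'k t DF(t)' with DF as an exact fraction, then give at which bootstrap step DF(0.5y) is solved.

1 1/2 9643/10000
2 1 4653/5000
3 3/2 4613/5000
DF(0.5y) is solved at step 1

step 1 [0.5y] bond c/2=17/400: DF=(4021131/4000000 − 17/400·(0))/(1+17/400) = 9643/10000 ≈ 0.964300
step 2 [1y] bond c/2=7/160: DF=(1621603/1600000 − 7/160·(0.964300))/(1+7/160) = 4653/5000 ≈ 0.930600
step 3 [1.5y] swap r/2=774/28175: DF=(1 − 774/28175·(0.964300+0.930600))/(1+774/28175) = 4613/5000 ≈ 0.922600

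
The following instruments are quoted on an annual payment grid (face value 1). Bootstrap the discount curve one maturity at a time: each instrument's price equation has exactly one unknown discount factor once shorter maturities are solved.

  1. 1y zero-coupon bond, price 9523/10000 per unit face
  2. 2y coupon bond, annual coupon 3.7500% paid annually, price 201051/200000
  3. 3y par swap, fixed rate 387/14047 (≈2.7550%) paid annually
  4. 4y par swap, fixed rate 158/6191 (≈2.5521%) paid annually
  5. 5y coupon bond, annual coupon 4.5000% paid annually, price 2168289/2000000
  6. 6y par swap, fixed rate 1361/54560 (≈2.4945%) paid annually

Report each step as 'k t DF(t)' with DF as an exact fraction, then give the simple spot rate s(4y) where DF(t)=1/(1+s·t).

1 1 9523/10000
2 2 1869/2000
3 3 4613/5000
4 4 2263/2500
5 5 351/400
6 6 8639/10000
s(4y) = (1/(2263/2500) − 1)/(4) = 237/9052 ≈ 2.6182%

step 1 [1y] zero: DF = P = 9523/10000 ≈ 0.952300
step 2 [2y] bond c/1=3/80: DF=(201051/200000 − 3/80·(0.952300))/(1+3/80) = 1869/2000 ≈ 0.934500
step 3 [3y] swap r/1=387/14047: DF=(1 − 387/14047·(0.952300+0.934500))/(1+387/14047) = 4613/5000 ≈ 0.922600
step 4 [4y] swap r/1=158/6191: DF=(1 − 158/6191·(0.952300+0.934500+0.922600))/(1+158/6191) = 2263/2500 ≈ 0.905200
step 5 [5y] bond c/1=9/200: DF=(2168289/2000000 − 9/200·(0.952300+0.934500+0.922600+0.905200))/(1+9/200) = 351/400 ≈ 0.877500
step 6 [6y] swap r/1=1361/54560: DF=(1 − 1361/54560·(0.952300+0.934500+0.922600+0.905200+0.877500))/(1+1361/54560) = 8639/10000 ≈ 0.863900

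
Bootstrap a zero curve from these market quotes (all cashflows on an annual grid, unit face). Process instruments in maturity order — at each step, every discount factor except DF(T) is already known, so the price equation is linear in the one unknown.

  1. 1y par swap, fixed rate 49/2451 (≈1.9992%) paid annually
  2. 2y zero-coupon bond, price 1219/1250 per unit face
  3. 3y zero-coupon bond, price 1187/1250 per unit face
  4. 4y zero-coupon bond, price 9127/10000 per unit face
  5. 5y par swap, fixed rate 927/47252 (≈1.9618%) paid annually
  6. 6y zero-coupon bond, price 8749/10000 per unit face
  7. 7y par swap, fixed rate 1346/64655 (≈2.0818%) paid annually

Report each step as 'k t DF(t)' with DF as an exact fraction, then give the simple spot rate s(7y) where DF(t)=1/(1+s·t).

1 1 2451/2500
2 2 1219/1250
3 3 1187/1250
4 4 9127/10000
5 5 9073/10000
6 6 8749/10000
7 7 4327/5000
s(7y) = (1/(4327/5000) − 1)/(7) = 673/30289 ≈ 2.2219%

step 1 [1y] swap r/1=49/2451: DF=(1 − 49/2451·(0))/(1+49/2451) = 2451/2500 ≈ 0.980400
step 2 [2y] zero: DF = P = 1219/1250 ≈ 0.975200
step 3 [3y] zero: DF = P = 1187/1250 ≈ 0.949600
step 4 [4y] zero: DF = P = 9127/10000 ≈ 0.912700
step 5 [5y] swap r/1=927/47252: DF=(1 − 927/47252·(0.980400+0.975200+0.949600+0.912700))/(1+927/47252) = 9073/10000 ≈ 0.907300
step 6 [6y] zero: DF = P = 8749/10000 ≈ 0.874900
step 7 [7y] swap r/1=1346/64655: DF=(1 − 1346/64655·(0.980400+0.975200+0.949600+0.912700+0.907300+0.874900))/(1+1346/64655) = 4327/5000 ≈ 0.865400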